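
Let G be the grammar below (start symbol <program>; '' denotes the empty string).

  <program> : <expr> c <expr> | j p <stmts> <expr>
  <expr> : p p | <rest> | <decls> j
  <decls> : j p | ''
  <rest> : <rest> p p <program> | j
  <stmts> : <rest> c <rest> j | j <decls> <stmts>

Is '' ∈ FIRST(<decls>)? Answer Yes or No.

Yes

<decls> has an ''-production, so <decls> ⇒ ''.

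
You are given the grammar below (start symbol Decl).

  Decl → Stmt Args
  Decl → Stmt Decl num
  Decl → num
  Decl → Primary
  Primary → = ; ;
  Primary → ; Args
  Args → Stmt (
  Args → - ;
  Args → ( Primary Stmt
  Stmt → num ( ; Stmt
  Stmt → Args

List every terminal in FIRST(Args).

From Args → Stmt (: add FIRST(Stmt) = { (, -, num }.
Args → - ; contributes {-}.
Args → ( Primary Stmt contributes {(}.
Union: FIRST(Args) = { (, -, num }.

{ (, -, num }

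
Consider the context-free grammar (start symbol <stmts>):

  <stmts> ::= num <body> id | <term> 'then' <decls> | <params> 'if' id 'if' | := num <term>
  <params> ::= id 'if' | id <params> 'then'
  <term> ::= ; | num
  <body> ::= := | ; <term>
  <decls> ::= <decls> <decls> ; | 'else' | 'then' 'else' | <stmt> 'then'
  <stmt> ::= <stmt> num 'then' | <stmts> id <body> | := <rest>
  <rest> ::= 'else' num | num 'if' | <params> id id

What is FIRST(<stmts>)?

<stmts> ::= num <body> id contributes {num}.
From <stmts> ::= <term> 'then' <decls>: add FIRST(<term>) = { ;, num }.
From <stmts> ::= <params> 'if' id 'if': add FIRST(<params>) = { id }.
<stmts> ::= := num <term> contributes {:=}.
Union: FIRST(<stmts>) = { :=, ;, id, num }.

{ :=, ;, id, num }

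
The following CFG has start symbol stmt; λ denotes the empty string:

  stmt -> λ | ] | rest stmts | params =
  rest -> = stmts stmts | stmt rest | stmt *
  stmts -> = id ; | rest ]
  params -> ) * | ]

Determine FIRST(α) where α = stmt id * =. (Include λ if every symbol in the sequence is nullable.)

{ ), *, =, ], id }

Add FIRST(stmt)\{λ} = { ), *, =, ] }; stmt is nullable, continue.
id is a terminal; add {id} and stop.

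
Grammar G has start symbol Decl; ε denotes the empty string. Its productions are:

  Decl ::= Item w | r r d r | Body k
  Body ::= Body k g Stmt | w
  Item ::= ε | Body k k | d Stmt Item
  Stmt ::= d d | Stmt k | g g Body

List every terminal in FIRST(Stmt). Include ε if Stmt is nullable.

{ d, g }

Stmt ::= d d contributes {d}.
From Stmt ::= Stmt k: add FIRST(Stmt) = { d, g }.
Stmt ::= g g Body contributes {g}.
Union: FIRST(Stmt) = { d, g }.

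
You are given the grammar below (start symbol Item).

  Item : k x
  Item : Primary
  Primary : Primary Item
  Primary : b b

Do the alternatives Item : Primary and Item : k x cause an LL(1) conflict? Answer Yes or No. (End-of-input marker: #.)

FIRST(Primary) = { b } and FIRST(k x) = { k }.
The FIRST sets are disjoint and neither alternative is nullable — no conflict.

No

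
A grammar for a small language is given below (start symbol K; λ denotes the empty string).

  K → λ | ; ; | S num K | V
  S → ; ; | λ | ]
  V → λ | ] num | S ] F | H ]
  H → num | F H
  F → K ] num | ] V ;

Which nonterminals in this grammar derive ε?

{ K, S, V }

Directly nullable (have an λ-production): K, S, V.
No other nonterminal has a production whose RHS symbols are all nullable.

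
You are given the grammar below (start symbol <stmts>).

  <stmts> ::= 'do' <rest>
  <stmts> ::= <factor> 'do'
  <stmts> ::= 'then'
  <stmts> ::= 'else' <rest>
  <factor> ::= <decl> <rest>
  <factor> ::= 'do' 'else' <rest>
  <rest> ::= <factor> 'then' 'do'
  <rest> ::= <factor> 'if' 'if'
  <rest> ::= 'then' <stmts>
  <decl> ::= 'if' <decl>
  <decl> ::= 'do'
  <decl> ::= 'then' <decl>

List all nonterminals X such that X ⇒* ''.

No nonterminal has an empty production or an RHS whose symbols are all nullable.

{ } (none)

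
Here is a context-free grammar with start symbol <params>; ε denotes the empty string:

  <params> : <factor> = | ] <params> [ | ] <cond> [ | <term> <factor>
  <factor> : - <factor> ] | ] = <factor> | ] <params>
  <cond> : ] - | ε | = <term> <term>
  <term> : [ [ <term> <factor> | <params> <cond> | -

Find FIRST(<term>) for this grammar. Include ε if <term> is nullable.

{ -, [, ] }

<term> : [ [ <term> <factor> contributes {[}.
From <term> : <params> <cond>: add FIRST(<params>) = { -, [, ] }.
<term> : - contributes {-}.
Union: FIRST(<term>) = { -, [, ] }.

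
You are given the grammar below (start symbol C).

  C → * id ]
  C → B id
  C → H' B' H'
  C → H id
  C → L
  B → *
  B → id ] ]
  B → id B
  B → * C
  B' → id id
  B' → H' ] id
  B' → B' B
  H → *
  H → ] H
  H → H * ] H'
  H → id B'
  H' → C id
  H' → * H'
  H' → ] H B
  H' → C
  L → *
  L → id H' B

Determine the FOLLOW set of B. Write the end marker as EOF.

In C → B id: add FIRST(id) = { id }.
In B → id B: B is at the end, add FOLLOW(B) = { EOF, *, ], id }.
In B' → B' B: B is at the end, add FOLLOW(B') = { *, ], id }.
In H' → ] H B: B is at the end, add FOLLOW(H') = { EOF, *, ], id }.
In L → id H' B: B is at the end, add FOLLOW(L) = { EOF, *, ], id }.
Union: FOLLOW(B) = { EOF, *, ], id }.

{ EOF, *, ], id }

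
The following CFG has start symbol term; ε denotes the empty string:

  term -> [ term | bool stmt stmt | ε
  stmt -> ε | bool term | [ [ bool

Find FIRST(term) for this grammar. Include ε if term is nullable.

term -> [ term contributes {[}.
term -> bool stmt stmt contributes {bool}.
term -> ε contributes ε.
Union: FIRST(term) = { [, bool, ε }.

{ [, bool, ε }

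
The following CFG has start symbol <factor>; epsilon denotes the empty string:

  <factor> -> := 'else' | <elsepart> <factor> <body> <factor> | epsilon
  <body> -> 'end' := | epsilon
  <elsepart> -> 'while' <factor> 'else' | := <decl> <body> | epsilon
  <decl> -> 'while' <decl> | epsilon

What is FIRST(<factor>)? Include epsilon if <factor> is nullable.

<factor> -> := 'else' contributes {:=}.
From <factor> -> <elsepart> <factor> <body> <factor>: <elsepart>, <factor>, <body>, <factor> nullable, take FIRST(<elsepart>) ∪ FIRST(<factor>) ∪ FIRST(<body>) ∪ FIRST(<factor>) = { 'end', 'while', := }; also epsilon since the whole RHS is nullable.
<factor> -> epsilon contributes epsilon.
Union: FIRST(<factor>) = { 'end', 'while', :=, epsilon }.

{ 'end', 'while', :=, epsilon }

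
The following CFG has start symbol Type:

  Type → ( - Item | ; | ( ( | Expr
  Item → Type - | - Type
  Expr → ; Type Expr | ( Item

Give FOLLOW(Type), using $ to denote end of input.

{ $, (, -, ; }

Type is the start symbol, so $ ∈ FOLLOW(Type).
In Item → Type -: add FIRST(-) = { - }.
In Item → - Type: Type is at the end, add FOLLOW(Item) = { $, (, -, ; }.
In Expr → ; Type Expr: add FIRST(Expr) = { (, ; }.
Union: FOLLOW(Type) = { $, (, -, ; }.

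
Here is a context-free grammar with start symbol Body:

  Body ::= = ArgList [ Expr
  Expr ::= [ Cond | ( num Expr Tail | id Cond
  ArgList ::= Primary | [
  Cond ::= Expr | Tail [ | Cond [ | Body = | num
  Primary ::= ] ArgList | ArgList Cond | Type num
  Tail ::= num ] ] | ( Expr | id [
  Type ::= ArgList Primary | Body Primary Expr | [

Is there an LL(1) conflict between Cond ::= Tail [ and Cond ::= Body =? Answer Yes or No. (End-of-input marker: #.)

No

FIRST(Tail [) = { (, id, num } and FIRST(Body =) = { = }.
The FIRST sets are disjoint and neither alternative is nullable — no conflict.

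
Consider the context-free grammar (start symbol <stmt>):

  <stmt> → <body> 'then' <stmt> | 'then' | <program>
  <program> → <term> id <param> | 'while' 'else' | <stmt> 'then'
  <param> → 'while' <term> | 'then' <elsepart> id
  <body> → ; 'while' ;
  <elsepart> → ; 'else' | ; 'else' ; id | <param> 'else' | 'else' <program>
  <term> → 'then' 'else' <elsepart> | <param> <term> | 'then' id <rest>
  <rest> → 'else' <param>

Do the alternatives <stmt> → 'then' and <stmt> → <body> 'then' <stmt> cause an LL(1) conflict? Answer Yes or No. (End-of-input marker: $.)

No

FIRST('then') = { 'then' } and FIRST(<body> 'then' <stmt>) = { ; }.
The FIRST sets are disjoint and neither alternative is nullable — no conflict.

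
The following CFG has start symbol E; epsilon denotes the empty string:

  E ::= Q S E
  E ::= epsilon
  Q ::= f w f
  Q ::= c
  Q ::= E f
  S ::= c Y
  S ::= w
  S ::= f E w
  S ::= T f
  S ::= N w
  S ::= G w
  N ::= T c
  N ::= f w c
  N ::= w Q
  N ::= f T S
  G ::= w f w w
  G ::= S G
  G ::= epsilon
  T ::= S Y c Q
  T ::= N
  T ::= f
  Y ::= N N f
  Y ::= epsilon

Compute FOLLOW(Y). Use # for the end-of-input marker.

{ #, c, f, w }

In S ::= c Y: Y is at the end, add FOLLOW(S) = { #, c, f, w }.
In T ::= S Y c Q: add FIRST(c Q) = { c }.
Union: FOLLOW(Y) = { #, c, f, w }.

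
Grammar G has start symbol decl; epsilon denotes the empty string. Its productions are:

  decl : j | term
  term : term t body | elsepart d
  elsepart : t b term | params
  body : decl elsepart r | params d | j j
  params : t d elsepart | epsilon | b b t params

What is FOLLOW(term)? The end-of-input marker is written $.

In decl : term: term is at the end, add FOLLOW(decl) = { $, b, r, t }.
In term : term t body: add FIRST(t body) = { t }.
In elsepart : t b term: term is at the end, add FOLLOW(elsepart) = { d, r }.
Union: FOLLOW(term) = { $, b, d, r, t }.

{ $, b, d, r, t }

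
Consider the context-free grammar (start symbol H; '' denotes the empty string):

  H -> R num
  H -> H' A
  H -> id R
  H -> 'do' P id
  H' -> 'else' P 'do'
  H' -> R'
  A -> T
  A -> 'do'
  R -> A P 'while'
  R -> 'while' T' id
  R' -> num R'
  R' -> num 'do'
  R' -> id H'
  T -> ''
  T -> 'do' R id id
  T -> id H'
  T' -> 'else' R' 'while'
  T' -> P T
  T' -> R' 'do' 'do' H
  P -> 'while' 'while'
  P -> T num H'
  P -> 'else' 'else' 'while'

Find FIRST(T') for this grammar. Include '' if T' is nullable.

{ 'do', 'else', 'while', id, num }

T' -> 'else' R' 'while' contributes {'else'}.
From T' -> P T: add FIRST(P) = { 'do', 'else', 'while', id, num }.
From T' -> R' 'do' 'do' H: add FIRST(R') = { id, num }.
Union: FIRST(T') = { 'do', 'else', 'while', id, num }.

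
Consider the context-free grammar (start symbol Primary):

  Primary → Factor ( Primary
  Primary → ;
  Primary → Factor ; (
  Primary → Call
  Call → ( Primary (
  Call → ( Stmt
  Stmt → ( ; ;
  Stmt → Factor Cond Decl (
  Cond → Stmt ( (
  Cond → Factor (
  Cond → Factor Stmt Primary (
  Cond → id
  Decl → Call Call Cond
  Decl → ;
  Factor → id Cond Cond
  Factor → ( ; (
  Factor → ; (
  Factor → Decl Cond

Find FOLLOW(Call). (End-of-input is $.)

In Primary → Call: Call is at the end, add FOLLOW(Primary) = { $, ( }.
In Decl → Call Call Cond: add FIRST(Call Cond) = { ( }.
In Decl → Call Call Cond: add FIRST(Cond) = { (, ;, id }.
Union: FOLLOW(Call) = { $, (, ;, id }.

{ $, (, ;, id }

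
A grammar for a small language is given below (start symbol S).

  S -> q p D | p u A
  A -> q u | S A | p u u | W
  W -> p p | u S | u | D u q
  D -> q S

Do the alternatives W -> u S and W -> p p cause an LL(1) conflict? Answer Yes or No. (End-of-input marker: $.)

No

FIRST(u S) = { u } and FIRST(p p) = { p }.
The FIRST sets are disjoint and neither alternative is nullable — no conflict.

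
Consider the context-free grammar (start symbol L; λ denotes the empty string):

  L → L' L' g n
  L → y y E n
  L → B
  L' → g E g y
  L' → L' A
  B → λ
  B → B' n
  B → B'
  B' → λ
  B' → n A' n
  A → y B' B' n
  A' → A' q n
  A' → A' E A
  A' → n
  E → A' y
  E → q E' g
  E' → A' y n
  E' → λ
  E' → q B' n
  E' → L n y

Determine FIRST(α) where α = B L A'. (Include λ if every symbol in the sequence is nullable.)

Add FIRST(B)\{λ} = { n }; B is nullable, continue.
Add FIRST(L)\{λ} = { g, n, y }; L is nullable, continue.
Add FIRST(A') = { n }; A' is not nullable, stop.

{ g, n, y }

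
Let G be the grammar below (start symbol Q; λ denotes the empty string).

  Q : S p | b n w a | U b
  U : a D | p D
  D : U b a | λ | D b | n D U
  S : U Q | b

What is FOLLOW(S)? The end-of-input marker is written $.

{ p }

In Q : S p: add FIRST(p) = { p }.
Union: FOLLOW(S) = { p }.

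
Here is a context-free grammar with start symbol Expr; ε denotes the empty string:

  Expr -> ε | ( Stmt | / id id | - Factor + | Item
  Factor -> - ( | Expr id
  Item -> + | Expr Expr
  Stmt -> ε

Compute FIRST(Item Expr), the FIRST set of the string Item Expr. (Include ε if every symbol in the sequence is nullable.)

Add FIRST(Item)\{ε} = { (, +, -, / }; Item is nullable, continue.
Add FIRST(Expr)\{ε} = { (, +, -, / }; Expr is nullable, continue.
Every symbol is nullable, so include ε.

{ (, +, -, /, ε }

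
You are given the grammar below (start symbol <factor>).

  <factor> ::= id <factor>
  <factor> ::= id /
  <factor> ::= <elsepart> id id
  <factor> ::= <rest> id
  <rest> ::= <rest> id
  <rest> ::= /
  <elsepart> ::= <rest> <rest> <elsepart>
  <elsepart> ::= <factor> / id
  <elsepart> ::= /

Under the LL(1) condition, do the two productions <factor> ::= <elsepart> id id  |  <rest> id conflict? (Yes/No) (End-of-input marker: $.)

Yes

FIRST(<elsepart> id id) = { /, id } and FIRST(<rest> id) = { / }.
Both contain /, so the two alternatives are not disjoint — LL(1) conflict.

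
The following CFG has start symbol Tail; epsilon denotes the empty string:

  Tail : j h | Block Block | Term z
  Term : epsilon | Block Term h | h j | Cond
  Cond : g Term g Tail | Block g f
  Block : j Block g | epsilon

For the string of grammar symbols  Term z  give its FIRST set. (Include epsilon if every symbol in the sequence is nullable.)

Add FIRST(Term)\{epsilon} = { g, h, j }; Term is nullable, continue.
z is a terminal; add {z} and stop.

{ g, h, j, z }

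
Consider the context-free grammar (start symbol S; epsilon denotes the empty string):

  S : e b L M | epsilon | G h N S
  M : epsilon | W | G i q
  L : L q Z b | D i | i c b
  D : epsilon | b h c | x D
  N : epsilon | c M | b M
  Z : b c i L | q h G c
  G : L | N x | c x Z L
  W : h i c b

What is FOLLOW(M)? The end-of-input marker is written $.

In S : e b L M: M is at the end, add FOLLOW(S) = { $ }.
In N : c M: M is at the end, add FOLLOW(N) = { $, b, c, e, i, x }.
In N : b M: M is at the end, add FOLLOW(N) = { $, b, c, e, i, x }.
Union: FOLLOW(M) = { $, b, c, e, i, x }.

{ $, b, c, e, i, x }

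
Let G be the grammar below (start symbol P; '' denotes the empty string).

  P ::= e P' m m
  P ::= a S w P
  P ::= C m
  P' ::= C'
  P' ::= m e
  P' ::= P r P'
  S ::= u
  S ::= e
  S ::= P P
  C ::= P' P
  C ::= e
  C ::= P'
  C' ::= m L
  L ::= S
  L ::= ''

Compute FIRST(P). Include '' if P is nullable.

P ::= e P' m m contributes {e}.
P ::= a S w P contributes {a}.
From P ::= C m: add FIRST(C) = { a, e, m }.
Union: FIRST(P) = { a, e, m }.

{ a, e, m }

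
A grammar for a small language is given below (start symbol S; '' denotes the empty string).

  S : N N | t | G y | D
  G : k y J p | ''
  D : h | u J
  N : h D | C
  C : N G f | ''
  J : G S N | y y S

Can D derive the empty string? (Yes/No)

No

Nullable nonterminals: C, G, J, N, S.
No production of D has an RHS whose symbols are all nullable, so D is not nullable.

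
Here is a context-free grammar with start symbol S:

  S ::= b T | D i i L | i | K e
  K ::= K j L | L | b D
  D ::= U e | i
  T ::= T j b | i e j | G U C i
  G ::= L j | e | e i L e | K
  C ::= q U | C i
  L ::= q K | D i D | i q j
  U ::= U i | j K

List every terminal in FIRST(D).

From D ::= U e: add FIRST(U) = { j }.
D ::= i contributes {i}.
Union: FIRST(D) = { i, j }.

{ i, j }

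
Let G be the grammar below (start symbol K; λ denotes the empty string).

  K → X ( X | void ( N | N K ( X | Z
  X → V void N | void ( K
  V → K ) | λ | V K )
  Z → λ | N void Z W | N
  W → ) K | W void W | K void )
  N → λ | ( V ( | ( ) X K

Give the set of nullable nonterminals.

Directly nullable (have an λ-production): V, Z, N.
K → Z with every symbol nullable, so K is nullable.
No other nonterminal has a production whose RHS symbols are all nullable.

{ K, N, V, Z }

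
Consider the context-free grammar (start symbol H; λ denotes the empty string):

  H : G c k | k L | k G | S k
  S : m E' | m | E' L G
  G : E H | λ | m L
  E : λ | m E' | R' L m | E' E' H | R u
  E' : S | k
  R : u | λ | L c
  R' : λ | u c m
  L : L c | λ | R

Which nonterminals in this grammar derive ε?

{ E, G, L, R, R' }

Directly nullable (have an λ-production): G, E, R, R', L.
No other nonterminal has a production whose RHS symbols are all nullable.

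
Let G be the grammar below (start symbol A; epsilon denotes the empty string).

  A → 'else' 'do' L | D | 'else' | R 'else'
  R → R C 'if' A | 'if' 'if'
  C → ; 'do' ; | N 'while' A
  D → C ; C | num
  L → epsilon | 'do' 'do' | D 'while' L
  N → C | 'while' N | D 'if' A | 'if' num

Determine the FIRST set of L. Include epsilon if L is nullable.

{ 'do', 'if', 'while', ;, num, epsilon }

L → epsilon contributes epsilon.
L → 'do' 'do' contributes {'do'}.
From L → D 'while' L: add FIRST(D) = { 'if', 'while', ;, num }.
Union: FIRST(L) = { 'do', 'if', 'while', ;, num, epsilon }.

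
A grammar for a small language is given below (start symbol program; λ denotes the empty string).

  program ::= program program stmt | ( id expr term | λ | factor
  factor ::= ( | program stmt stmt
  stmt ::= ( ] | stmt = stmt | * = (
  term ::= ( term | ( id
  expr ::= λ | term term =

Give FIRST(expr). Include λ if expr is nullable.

expr ::= λ contributes λ.
From expr ::= term term =: add FIRST(term) = { ( }.
Union: FIRST(expr) = { (, λ }.

{ (, λ }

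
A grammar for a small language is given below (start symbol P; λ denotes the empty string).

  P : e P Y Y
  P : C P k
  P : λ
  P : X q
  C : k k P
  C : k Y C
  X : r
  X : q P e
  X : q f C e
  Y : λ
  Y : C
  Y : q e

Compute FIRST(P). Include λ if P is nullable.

{ e, k, q, r, λ }

P : e P Y Y contributes {e}.
From P : C P k: add FIRST(C) = { k }.
P : λ contributes λ.
From P : X q: add FIRST(X) = { q, r }.
Union: FIRST(P) = { e, k, q, r, λ }.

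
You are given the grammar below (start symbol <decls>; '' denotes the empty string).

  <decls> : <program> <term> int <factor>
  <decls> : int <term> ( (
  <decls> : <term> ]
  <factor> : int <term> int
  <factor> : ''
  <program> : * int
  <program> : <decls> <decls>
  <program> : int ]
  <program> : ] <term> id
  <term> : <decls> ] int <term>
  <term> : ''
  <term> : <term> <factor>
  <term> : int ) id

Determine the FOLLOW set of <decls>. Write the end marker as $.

{ $, *, ], int }

<decls> is the start symbol, so $ ∈ FOLLOW(<decls>).
In <program> : <decls> <decls>: add FIRST(<decls>) = { *, ], int }.
In <program> : <decls> <decls>: <decls> is at the end, add FOLLOW(<program>) = { *, ], int }.
In <term> : <decls> ] int <term>: add FIRST(] int <term>) = { ] }.
Union: FOLLOW(<decls>) = { $, *, ], int }.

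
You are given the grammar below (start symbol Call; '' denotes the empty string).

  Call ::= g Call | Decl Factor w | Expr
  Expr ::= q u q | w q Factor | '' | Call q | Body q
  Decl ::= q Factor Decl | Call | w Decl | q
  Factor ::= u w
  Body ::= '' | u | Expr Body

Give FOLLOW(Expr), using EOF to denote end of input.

In Call ::= Expr: Expr is at the end, add FOLLOW(Call) = { EOF, q, u }.
In Body ::= Expr Body: add FIRST(Body)\{''} = { g, q, u, w }.
  Since Body is nullable, also add FOLLOW(Body) = { q }.
Union: FOLLOW(Expr) = { EOF, g, q, u, w }.

{ EOF, g, q, u, w }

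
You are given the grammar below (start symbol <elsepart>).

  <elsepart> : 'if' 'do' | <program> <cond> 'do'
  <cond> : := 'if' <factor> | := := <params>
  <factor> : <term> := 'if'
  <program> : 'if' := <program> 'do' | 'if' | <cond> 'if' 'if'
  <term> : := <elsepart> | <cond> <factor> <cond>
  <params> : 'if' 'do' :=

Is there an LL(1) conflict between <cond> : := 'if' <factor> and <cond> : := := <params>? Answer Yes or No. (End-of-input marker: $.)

Yes

FIRST(:= 'if' <factor>) = { := } and FIRST(:= := <params>) = { := }.
Both contain :=, so the two alternatives are not disjoint — LL(1) conflict.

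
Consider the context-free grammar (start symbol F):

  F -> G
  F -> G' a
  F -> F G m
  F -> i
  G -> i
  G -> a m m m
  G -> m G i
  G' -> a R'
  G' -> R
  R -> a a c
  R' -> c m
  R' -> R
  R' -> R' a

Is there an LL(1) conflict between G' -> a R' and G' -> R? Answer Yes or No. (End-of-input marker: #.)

FIRST(a R') = { a } and FIRST(R) = { a }.
Both contain a, so the two alternatives are not disjoint — LL(1) conflict.

Yes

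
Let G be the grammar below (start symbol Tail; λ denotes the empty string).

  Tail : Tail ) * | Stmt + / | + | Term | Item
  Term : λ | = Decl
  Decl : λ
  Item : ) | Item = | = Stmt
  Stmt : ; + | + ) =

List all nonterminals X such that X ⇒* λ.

Directly nullable (have an λ-production): Term, Decl.
Tail : Term with every symbol nullable, so Tail is nullable.
No other nonterminal has a production whose RHS symbols are all nullable.

{ Decl, Tail, Term }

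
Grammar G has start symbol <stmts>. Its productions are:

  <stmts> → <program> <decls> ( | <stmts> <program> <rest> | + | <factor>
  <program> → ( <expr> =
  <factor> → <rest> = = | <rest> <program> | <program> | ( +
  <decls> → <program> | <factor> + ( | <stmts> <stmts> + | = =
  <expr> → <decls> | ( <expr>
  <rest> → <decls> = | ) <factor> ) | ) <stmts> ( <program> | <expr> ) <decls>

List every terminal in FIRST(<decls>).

{ (, ), +, = }

From <decls> → <program>: add FIRST(<program>) = { ( }.
From <decls> → <factor> + (: add FIRST(<factor>) = { (, ), +, = }.
From <decls> → <stmts> <stmts> +: add FIRST(<stmts>) = { (, ), +, = }.
<decls> → = = contributes {=}.
Union: FIRST(<decls>) = { (, ), +, = }.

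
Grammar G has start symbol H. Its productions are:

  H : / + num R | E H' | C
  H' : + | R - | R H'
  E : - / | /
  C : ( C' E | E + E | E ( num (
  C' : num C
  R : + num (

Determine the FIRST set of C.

{ (, -, / }

C : ( C' E contributes {(}.
From C : E + E: add FIRST(E) = { -, / }.
From C : E ( num (: add FIRST(E) = { -, / }.
Union: FIRST(C) = { (, -, / }.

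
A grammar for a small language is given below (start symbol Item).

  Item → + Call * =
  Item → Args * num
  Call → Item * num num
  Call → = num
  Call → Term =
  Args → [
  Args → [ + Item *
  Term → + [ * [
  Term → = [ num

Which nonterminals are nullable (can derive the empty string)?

{ } (none)

No nonterminal has an empty production or an RHS whose symbols are all nullable.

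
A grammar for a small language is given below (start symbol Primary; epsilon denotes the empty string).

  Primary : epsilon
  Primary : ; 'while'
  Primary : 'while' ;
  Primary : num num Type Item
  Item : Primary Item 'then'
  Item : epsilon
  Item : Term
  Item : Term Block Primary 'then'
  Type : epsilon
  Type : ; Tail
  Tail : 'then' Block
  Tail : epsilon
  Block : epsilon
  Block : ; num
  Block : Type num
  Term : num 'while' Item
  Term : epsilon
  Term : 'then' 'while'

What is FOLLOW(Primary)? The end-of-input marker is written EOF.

Primary is the start symbol, so EOF ∈ FOLLOW(Primary).
In Item : Primary Item 'then': add FIRST(Item 'then') = { 'then', 'while', ;, num }.
In Item : Term Block Primary 'then': add FIRST('then') = { 'then' }.
Union: FOLLOW(Primary) = { EOF, 'then', 'while', ;, num }.

{ EOF, 'then', 'while', ;, num }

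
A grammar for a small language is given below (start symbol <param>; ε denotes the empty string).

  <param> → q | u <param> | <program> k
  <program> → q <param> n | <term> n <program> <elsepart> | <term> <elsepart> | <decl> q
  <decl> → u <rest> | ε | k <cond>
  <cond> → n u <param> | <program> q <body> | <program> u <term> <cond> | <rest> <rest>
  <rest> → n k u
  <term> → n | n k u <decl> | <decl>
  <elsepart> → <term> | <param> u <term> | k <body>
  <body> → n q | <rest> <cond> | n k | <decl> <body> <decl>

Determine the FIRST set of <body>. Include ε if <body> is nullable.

<body> → n q contributes {n}.
From <body> → <rest> <cond>: add FIRST(<rest>) = { n }.
<body> → n k contributes {n}.
From <body> → <decl> <body> <decl>: <decl> nullable, take FIRST(<decl>) ∪ FIRST(<body>) = { k, n, u }.
Union: FIRST(<body>) = { k, n, u }.

{ k, n, u }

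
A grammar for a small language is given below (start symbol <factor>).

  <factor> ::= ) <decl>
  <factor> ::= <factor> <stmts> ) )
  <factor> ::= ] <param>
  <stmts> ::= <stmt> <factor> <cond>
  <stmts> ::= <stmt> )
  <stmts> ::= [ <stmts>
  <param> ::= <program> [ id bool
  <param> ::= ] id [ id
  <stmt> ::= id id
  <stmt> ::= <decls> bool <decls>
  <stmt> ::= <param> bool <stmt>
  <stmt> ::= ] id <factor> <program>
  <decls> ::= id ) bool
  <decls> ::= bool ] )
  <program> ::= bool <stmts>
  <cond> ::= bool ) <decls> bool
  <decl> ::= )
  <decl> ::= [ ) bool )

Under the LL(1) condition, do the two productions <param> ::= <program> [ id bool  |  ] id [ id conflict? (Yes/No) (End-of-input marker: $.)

FIRST(<program> [ id bool) = { bool } and FIRST(] id [ id) = { ] }.
The FIRST sets are disjoint and neither alternative is nullable — no conflict.

No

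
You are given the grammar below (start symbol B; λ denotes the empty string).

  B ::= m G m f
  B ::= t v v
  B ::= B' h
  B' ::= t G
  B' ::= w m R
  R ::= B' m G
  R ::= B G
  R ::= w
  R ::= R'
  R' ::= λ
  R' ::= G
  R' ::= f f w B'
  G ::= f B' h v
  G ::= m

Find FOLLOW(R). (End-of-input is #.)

In B' ::= w m R: R is at the end, add FOLLOW(B') = { h, m }.
Union: FOLLOW(R) = { h, m }.

{ h, m }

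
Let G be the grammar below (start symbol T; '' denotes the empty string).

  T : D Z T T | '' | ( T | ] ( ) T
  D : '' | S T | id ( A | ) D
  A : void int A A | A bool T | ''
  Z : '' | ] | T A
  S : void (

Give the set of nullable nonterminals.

{ A, D, T, Z }

Directly nullable (have an ''-production): T, D, A, Z.
No other nonterminal has a production whose RHS symbols are all nullable.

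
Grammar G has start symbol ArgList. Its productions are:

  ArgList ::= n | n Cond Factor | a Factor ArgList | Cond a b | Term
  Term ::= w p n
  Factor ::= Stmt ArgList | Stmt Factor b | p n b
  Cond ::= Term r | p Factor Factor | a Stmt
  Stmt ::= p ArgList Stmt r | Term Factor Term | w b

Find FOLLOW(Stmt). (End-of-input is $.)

In Factor ::= Stmt ArgList: add FIRST(ArgList) = { a, n, p, w }.
In Factor ::= Stmt Factor b: add FIRST(Factor b) = { p, w }.
In Cond ::= a Stmt: Stmt is at the end, add FOLLOW(Cond) = { a, p, w }.
In Stmt ::= p ArgList Stmt r: add FIRST(r) = { r }.
Union: FOLLOW(Stmt) = { a, n, p, r, w }.

{ a, n, p, r, w }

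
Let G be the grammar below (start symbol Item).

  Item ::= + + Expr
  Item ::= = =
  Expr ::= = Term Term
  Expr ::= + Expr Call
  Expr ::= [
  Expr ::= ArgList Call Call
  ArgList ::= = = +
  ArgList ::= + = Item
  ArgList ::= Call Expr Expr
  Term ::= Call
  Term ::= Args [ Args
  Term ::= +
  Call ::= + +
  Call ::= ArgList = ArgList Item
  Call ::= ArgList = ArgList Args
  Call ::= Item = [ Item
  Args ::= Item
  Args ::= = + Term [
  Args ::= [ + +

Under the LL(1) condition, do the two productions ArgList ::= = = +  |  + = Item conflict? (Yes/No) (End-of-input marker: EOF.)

FIRST(= = +) = { = } and FIRST(+ = Item) = { + }.
The FIRST sets are disjoint and neither alternative is nullable — no conflict.

No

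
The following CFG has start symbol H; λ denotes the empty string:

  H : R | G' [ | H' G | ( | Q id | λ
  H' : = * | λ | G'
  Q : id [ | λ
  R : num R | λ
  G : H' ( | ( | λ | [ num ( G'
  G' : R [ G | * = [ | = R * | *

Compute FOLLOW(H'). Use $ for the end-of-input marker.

In H : H' G: add FIRST(G)\{λ} = { (, *, =, [, num }.
  Since G is nullable, also add FOLLOW(H) = { $ }.
In G : H' (: add FIRST(() = { ( }.
Union: FOLLOW(H') = { $, (, *, =, [, num }.

{ $, (, *, =, [, num }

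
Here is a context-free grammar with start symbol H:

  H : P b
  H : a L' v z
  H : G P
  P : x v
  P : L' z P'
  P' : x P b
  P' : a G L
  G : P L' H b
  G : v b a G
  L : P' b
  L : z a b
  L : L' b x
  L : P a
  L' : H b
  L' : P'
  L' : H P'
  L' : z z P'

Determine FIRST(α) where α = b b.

{ b }

b is a terminal; add {b} and stop.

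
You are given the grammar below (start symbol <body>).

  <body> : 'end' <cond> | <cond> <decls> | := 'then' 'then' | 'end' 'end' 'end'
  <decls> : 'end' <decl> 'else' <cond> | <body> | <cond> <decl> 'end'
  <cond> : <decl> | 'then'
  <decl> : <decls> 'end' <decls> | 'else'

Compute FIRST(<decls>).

{ 'else', 'end', 'then', := }

<decls> : 'end' <decl> 'else' <cond> contributes {'end'}.
From <decls> : <body>: add FIRST(<body>) = { 'else', 'end', 'then', := }.
From <decls> : <cond> <decl> 'end': add FIRST(<cond>) = { 'else', 'end', 'then', := }.
Union: FIRST(<decls>) = { 'else', 'end', 'then', := }.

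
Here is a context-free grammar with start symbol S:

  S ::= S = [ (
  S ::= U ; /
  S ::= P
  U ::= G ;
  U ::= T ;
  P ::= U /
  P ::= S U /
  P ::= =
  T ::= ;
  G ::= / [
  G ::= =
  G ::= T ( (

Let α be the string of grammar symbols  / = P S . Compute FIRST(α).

/ is a terminal; add {/} and stop.

{ / }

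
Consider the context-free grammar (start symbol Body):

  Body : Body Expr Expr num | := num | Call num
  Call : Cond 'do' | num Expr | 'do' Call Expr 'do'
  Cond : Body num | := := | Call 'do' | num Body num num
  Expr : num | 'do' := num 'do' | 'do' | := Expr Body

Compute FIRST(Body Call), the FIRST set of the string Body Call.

Add FIRST(Body) = { 'do', :=, num }; Body is not nullable, stop.

{ 'do', :=, num }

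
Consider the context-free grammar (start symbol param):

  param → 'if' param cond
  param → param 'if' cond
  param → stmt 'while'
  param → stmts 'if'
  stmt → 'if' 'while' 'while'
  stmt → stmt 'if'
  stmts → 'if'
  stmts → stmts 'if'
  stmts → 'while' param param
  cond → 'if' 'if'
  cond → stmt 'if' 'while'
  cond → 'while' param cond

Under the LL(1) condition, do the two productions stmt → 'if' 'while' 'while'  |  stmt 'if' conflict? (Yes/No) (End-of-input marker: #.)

Yes

FIRST('if' 'while' 'while') = { 'if' } and FIRST(stmt 'if') = { 'if' }.
Both contain 'if', so the two alternatives are not disjoint — LL(1) conflict.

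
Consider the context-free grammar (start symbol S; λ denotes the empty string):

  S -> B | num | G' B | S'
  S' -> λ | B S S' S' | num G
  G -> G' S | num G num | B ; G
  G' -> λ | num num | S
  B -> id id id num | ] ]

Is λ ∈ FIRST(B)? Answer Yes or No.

No

Nullable nonterminals: G, G', S, S'.
No production of B has an RHS whose symbols are all nullable, so B is not nullable.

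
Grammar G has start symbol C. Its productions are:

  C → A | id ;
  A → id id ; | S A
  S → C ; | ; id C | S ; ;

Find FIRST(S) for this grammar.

From S → C ;: add FIRST(C) = { ;, id }.
S → ; id C contributes {;}.
From S → S ; ;: add FIRST(S) = { ;, id }.
Union: FIRST(S) = { ;, id }.

{ ;, id }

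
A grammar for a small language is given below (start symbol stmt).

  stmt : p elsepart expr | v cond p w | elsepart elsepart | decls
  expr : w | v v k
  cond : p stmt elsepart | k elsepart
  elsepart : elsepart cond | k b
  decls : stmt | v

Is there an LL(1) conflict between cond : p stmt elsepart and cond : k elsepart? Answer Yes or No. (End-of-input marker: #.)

FIRST(p stmt elsepart) = { p } and FIRST(k elsepart) = { k }.
The FIRST sets are disjoint and neither alternative is nullable — no conflict.

No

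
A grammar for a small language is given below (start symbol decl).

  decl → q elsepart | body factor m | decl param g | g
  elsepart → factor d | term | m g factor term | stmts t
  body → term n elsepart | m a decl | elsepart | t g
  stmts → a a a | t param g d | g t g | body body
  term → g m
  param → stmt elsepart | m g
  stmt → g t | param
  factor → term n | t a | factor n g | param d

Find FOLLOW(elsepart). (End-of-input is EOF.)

{ EOF, a, d, g, m, t }

In decl → q elsepart: elsepart is at the end, add FOLLOW(decl) = { EOF, a, g, m, t }.
In body → term n elsepart: elsepart is at the end, add FOLLOW(body) = { a, g, m, t }.
In body → elsepart: elsepart is at the end, add FOLLOW(body) = { a, g, m, t }.
In param → stmt elsepart: elsepart is at the end, add FOLLOW(param) = { a, d, g, m, t }.
Union: FOLLOW(elsepart) = { EOF, a, d, g, m, t }.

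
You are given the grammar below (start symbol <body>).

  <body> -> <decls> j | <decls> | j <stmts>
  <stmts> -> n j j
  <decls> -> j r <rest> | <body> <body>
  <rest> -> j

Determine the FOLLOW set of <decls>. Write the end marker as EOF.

{ EOF, j }

In <body> -> <decls> j: add FIRST(j) = { j }.
In <body> -> <decls>: <decls> is at the end, add FOLLOW(<body>) = { EOF, j }.
Union: FOLLOW(<decls>) = { EOF, j }.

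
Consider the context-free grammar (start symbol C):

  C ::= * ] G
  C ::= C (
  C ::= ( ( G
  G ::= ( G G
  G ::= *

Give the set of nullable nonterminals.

{ } (none)

No nonterminal has an empty production or an RHS whose symbols are all nullable.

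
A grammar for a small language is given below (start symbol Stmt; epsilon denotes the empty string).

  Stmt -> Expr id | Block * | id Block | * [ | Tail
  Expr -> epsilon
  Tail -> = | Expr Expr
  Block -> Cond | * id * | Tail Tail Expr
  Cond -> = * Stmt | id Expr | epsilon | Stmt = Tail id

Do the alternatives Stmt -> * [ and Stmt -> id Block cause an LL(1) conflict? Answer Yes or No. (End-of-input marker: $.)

FIRST(* [) = { * } and FIRST(id Block) = { id }.
The FIRST sets are disjoint and neither alternative is nullable — no conflict.

No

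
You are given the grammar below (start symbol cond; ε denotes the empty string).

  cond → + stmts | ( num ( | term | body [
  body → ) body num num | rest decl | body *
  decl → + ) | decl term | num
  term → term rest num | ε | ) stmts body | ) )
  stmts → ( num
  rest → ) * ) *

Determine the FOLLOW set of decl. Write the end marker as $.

In body → rest decl: decl is at the end, add FOLLOW(body) = { $, ), *, [, num }.
In decl → decl term: add FIRST(term)\{ε} = { ) }.
  Since term is nullable, also add FOLLOW(decl) = { $, ), *, [, num }.
Union: FOLLOW(decl) = { $, ), *, [, num }.

{ $, ), *, [, num }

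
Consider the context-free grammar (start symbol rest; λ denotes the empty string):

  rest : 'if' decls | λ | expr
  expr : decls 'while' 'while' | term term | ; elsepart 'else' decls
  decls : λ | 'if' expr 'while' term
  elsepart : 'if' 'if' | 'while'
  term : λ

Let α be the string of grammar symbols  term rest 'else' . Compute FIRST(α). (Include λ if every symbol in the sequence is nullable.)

Add FIRST(term)\{λ} = {  }; term is nullable, continue.
Add FIRST(rest)\{λ} = { 'if', 'while', ; }; rest is nullable, continue.
'else' is a terminal; add {'else'} and stop.

{ 'else', 'if', 'while', ; }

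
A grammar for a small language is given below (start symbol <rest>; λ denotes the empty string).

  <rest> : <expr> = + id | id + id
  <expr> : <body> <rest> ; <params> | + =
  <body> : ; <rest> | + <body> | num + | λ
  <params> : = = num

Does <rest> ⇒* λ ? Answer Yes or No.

No

Nullable nonterminals: <body>.
No production of <rest> has an RHS whose symbols are all nullable, so <rest> is not nullable.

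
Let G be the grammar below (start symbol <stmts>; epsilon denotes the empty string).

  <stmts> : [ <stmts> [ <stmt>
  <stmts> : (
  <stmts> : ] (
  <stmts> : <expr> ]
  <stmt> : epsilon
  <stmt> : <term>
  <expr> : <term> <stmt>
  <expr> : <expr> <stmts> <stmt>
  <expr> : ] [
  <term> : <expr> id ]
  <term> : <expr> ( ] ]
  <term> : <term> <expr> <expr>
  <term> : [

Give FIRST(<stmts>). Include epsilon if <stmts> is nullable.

{ (, [, ] }

<stmts> : [ <stmts> [ <stmt> contributes {[}.
<stmts> : ( contributes {(}.
<stmts> : ] ( contributes {]}.
From <stmts> : <expr> ]: add FIRST(<expr>) = { [, ] }.
Union: FIRST(<stmts>) = { (, [, ] }.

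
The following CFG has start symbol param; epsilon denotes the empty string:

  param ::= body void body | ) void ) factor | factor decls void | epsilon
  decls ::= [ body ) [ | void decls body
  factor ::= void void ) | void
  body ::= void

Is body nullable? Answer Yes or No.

No

Nullable nonterminals: param.
No production of body has an RHS whose symbols are all nullable, so body is not nullable.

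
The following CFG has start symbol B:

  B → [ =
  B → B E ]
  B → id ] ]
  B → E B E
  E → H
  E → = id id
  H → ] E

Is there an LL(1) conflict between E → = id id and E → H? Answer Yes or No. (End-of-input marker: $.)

FIRST(= id id) = { = } and FIRST(H) = { ] }.
The FIRST sets are disjoint and neither alternative is nullable — no conflict.

No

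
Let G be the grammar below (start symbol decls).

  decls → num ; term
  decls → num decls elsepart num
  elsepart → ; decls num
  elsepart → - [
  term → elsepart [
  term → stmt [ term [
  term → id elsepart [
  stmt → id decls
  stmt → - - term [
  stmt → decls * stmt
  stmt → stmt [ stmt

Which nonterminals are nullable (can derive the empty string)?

{ } (none)

No nonterminal has an empty production or an RHS whose symbols are all nullable.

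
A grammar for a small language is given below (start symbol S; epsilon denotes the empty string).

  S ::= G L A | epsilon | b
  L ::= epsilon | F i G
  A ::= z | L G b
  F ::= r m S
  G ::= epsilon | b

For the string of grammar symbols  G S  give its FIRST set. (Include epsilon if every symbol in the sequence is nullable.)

Add FIRST(G)\{epsilon} = { b }; G is nullable, continue.
Add FIRST(S)\{epsilon} = { b, r, z }; S is nullable, continue.
Every symbol is nullable, so include epsilon.

{ b, r, z, epsilon }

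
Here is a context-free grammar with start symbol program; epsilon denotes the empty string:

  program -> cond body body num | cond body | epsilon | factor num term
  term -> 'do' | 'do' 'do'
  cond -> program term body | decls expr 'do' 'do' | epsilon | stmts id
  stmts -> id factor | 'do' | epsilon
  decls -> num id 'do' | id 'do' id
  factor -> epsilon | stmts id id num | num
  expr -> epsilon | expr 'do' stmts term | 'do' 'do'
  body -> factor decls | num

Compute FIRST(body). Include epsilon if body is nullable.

From body -> factor decls: factor nullable, take FIRST(factor) ∪ FIRST(decls) = { 'do', id, num }.
body -> num contributes {num}.
Union: FIRST(body) = { 'do', id, num }.

{ 'do', id, num }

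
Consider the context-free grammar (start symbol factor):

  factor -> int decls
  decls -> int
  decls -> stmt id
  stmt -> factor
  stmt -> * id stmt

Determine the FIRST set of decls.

{ *, int }

decls -> int contributes {int}.
From decls -> stmt id: add FIRST(stmt) = { *, int }.
Union: FIRST(decls) = { *, int }.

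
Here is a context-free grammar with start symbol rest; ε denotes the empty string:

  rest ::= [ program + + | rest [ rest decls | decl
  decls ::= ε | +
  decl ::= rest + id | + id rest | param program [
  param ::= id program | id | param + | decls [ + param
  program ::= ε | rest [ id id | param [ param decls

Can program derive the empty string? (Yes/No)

program has an ε-production, so program ⇒ ε.

Yes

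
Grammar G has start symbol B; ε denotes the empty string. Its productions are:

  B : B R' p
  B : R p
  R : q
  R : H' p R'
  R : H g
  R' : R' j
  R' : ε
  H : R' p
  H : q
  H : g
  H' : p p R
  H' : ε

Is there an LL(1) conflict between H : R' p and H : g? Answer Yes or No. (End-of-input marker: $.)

No

FIRST(R' p) = { j, p } and FIRST(g) = { g }.
The FIRST sets are disjoint and neither alternative is nullable — no conflict.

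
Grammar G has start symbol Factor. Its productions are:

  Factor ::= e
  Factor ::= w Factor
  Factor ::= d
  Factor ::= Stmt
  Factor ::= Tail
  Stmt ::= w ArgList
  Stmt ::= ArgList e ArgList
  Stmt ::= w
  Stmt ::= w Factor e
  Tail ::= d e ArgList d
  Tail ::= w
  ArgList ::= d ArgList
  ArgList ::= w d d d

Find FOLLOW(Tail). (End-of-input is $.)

In Factor ::= Tail: Tail is at the end, add FOLLOW(Factor) = { $, e }.
Union: FOLLOW(Tail) = { $, e }.

{ $, e }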